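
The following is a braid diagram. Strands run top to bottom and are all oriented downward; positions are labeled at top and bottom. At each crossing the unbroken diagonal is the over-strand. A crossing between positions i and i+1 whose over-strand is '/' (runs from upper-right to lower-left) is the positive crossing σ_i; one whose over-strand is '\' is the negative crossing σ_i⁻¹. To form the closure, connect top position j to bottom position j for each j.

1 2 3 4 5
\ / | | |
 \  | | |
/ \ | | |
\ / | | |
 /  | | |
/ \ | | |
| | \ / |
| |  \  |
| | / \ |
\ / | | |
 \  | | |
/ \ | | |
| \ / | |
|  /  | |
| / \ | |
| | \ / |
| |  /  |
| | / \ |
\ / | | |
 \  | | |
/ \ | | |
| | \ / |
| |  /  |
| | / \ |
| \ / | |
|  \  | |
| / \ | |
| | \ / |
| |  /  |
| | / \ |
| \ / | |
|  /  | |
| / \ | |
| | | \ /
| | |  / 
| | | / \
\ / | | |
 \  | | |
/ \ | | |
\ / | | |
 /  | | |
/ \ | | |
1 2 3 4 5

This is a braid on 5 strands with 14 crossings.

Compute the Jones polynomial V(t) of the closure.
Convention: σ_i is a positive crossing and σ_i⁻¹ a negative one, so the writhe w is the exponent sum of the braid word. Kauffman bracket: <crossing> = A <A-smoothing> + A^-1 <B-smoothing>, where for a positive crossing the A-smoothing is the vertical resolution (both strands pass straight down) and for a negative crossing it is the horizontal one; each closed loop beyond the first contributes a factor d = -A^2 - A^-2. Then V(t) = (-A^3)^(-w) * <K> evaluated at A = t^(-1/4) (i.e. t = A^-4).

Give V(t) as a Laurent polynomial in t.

Reading the diagram top to bottom ('/'-over between positions i,i+1 = s_i, '\'-over = s_i^-1): braid word = s1^-1 s1 s3^-1 s1^-1 s2 s3 s1^-1 s3 s2^-1 s3 s2 s4 s1^-1 s1.
The presented braid s1^-1 s1 s3^-1 s1^-1 s2 s3 s1^-1 s3 s2^-1 s3 s2 s4 s1^-1 s1 on 5 strands reduces by inverse Markov moves (closure unchanged at each step):
  Deconjugate: the word is γ·β·γ⁻¹ with γ = s1^-1 s1 (prefix) and γ⁻¹ = s1^-1 s1 (suffix); strip both.
  Destabilize: the word has the form β·s4 where s4 occurs only as the final letter (β ∈ B_4); drop it and the last strand → 4 strands.
Reduced to β = s3^-1 s1^-1 s2 s3 s1^-1 s3 s2^-1 s3 s2 on 4 strands, 9 crossings.
Compute on β:
Braid: s3^-1 s1^-1 s2 s3 s1^-1 s3 s2^-1 s3 s2 on 4 strands, 9 crossings.
Writhe w = (#positive) - (#negative) = 5 - 4 = 1.
Computing the Kauffman bracket via state sum. There are 2^9 = 512 states.
For each crossing: s=0 is the vertical smoothing, s=1 horizontal. Crossing k contributes A^(sign_k * (1 - 2*s_k)); loop factor d = -A^2 - A^-2.
Tabulate the states by total A-exponent and number of loops L (A-exp: L × count):
  A^9: L=2 ×1
  A^7: L=1 ×3, L=3 ×6
  A^5: L=2 ×26, L=4 ×10
  A^3: L=1 ×21, L=3 ×58, L=5 ×5
  A^1: L=2 ×86, L=4 ×39, L=6 ×1
  A^-1: L=1 ×35, L=3 ×80, L=5 ×11
  A^-3: L=2 ×53, L=4 ×30, L=6 ×1
  A^-5: L=3 ×32, L=5 ×4
  A^-7: L=4 ×9
  A^-9: L=5 ×1
Each group contributes A^e * Σ count * d^(L-1):
Powers of d = -A^2 - A^-2: d^2 = A^4 + 2 + A^-4; d^3 = -A^6 - 3*A^2 - 3*A^-2 - A^-6; d^4 = A^8 + 4*A^4 + 6 + 4*A^-4 + A^-8; d^5 = -A^10 - 5*A^6 - 10*A^2 - 10*A^-2 - 5*A^-6 - A^-10.
  A^9 * (d) = -A^11 - A^7
  A^7 * (3 + 6*d^2) = 6*A^11 + 15*A^7 + 6*A^3
  A^5 * (26*d + 10*d^3) = -10*A^11 - 56*A^7 - 56*A^3 - 10*A^-1
  A^3 * (21 + 58*d^2 + 5*d^4) = 5*A^11 + 78*A^7 + 167*A^3 + 78*A^-1 + 5*A^-5
  A^1 * (86*d + 39*d^3 + d^5) = -A^11 - 44*A^7 - 213*A^3 - 213*A^-1 - 44*A^-5 - A^-9
  A^-1 * (35 + 80*d^2 + 11*d^4) = 11*A^7 + 124*A^3 + 261*A^-1 + 124*A^-5 + 11*A^-9
  A^-3 * (53*d + 30*d^3 + d^5) = -A^7 - 35*A^3 - 153*A^-1 - 153*A^-5 - 35*A^-9 - A^-13
  A^-5 * (32*d^2 + 4*d^4) = 4*A^3 + 48*A^-1 + 88*A^-5 + 48*A^-9 + 4*A^-13
  A^-7 * (9*d^3) = -9*A^-1 - 27*A^-5 - 27*A^-9 - 9*A^-13
  A^-9 * (d^4) = A^-1 + 4*A^-5 + 6*A^-9 + 4*A^-13 + A^-17
Summing the groups: <K> = -A^11 + 2*A^7 - 3*A^3 + 3*A^-1 - 3*A^-5 + 2*A^-9 - 2*A^-13 + A^-17
Normalise by the writhe: (-A^3)^(-w) = (-A^3)^(-1) = -A^-3, so f(A) = -A^-3 * <K> = A^8 - 2*A^4 + 3 - 3*A^-4 + 3*A^-8 - 2*A^-12 + 2*A^-16 - A^-20.
Substitute A = t^(-1/4), i.e. A^e → t^(-e/4): V(t) = -t^5 + 2*t^4 - 2*t^3 + 3*t^2 - 3*t + 3 - 2*t^-1 + t^-2

Answer: -t^5 + 2*t^4 - 2*t^3 + 3*t^2 - 3*t + 3 - 2*t^-1 + t^-2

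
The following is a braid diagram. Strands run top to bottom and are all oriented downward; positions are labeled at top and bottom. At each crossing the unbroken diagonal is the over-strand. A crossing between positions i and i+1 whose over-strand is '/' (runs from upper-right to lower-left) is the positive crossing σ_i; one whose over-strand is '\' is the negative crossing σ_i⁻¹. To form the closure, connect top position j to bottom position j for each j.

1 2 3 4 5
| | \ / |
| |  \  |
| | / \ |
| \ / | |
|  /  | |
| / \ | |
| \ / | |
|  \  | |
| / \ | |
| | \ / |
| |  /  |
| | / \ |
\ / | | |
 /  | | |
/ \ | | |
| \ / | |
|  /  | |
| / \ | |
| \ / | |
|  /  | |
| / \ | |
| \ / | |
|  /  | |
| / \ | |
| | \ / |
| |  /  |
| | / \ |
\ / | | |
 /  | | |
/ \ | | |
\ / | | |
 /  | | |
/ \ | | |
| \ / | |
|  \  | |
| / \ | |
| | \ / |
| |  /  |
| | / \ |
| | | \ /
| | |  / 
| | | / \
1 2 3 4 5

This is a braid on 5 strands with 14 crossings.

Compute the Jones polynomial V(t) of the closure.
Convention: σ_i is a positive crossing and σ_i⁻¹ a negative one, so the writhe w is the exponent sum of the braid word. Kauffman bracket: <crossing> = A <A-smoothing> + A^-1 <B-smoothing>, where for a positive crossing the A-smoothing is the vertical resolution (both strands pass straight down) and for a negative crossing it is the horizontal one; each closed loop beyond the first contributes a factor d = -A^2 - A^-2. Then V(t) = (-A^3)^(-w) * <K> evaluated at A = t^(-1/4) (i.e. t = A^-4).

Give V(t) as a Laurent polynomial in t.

t^10 - 3*t^9 + 4*t^8 - 6*t^7 + 6*t^6 - 5*t^5 + 5*t^4 - 2*t^3 + t^2

Derivation:
Reading the diagram top to bottom ('/'-over between positions i,i+1 = s_i, '\'-over = s_i^-1): braid word = s3^-1 s2 s2^-1 s3 s1 s2 s2 s2 s3 s1 s1 s2^-1 s3 s4.
The presented braid s3^-1 s2 s2^-1 s3 s1 s2 s2 s2 s3 s1 s1 s2^-1 s3 s4 on 5 strands reduces by inverse Markov moves (closure unchanged at each step):
  Destabilize: the word has the form β·s4 where s4 occurs only as the final letter (β ∈ B_4); drop it and the last strand → 4 strands.
  Deconjugate: the word is γ·β·γ⁻¹ with γ = s3^-1 (prefix) and γ⁻¹ = s3 (suffix); strip both.
  Deconjugate: the word is γ·β·γ⁻¹ with γ = s2 (prefix) and γ⁻¹ = s2^-1 (suffix); strip both.
Reduced to β = s2^-1 s3 s1 s2 s2 s2 s3 s1 s1 on 4 strands, 9 crossings.
Compute on β:
Braid: s2^-1 s3 s1 s2 s2 s2 s3 s1 s1 on 4 strands, 9 crossings.
Writhe w = (#positive) - (#negative) = 8 - 1 = 7.
Enumerate smoothing states for the bracket polynomial. There are 2^9 = 512 states.
Smooth each crossing (0=||, 1=⌣⌢); contribution A^(Σ sign_k(1-2s_k)) * d^(L-1).
Tabulate the states by total A-exponent and number of loops L (A-exp: L × count):
  A^9: L=3 ×1
  A^7: L=2 ×5, L=4 ×4
  A^5: L=1 ×6, L=3 ×27, L=5 ×3
  A^3: L=2 ×57, L=4 ×26, L=6 ×1
  A^1: L=1 ×39, L=3 ×77, L=5 ×10
  A^-1: L=2 ×81, L=4 ×44, L=6 ×1
  A^-3: L=3 ×73, L=5 ×11
  A^-5: L=4 ×35, L=6 ×1
  A^-7: L=5 ×9
  A^-9: L=6 ×1
Each group contributes A^e * Σ count * d^(L-1):
Powers of d = -A^2 - A^-2: d^2 = A^4 + 2 + A^-4; d^3 = -A^6 - 3*A^2 - 3*A^-2 - A^-6; d^4 = A^8 + 4*A^4 + 6 + 4*A^-4 + A^-8; d^5 = -A^10 - 5*A^6 - 10*A^2 - 10*A^-2 - 5*A^-6 - A^-10.
  A^9 * (d^2) = A^13 + 2*A^9 + A^5
  A^7 * (5*d + 4*d^3) = -4*A^13 - 17*A^9 - 17*A^5 - 4*A
  A^5 * (6 + 27*d^2 + 3*d^4) = 3*A^13 + 39*A^9 + 78*A^5 + 39*A + 3*A^-3
  A^3 * (57*d + 26*d^3 + d^5) = -A^13 - 31*A^9 - 145*A^5 - 145*A - 31*A^-3 - A^-7
  A^1 * (39 + 77*d^2 + 10*d^4) = 10*A^9 + 117*A^5 + 253*A + 117*A^-3 + 10*A^-7
  A^-1 * (81*d + 44*d^3 + d^5) = -A^9 - 49*A^5 - 223*A - 223*A^-3 - 49*A^-7 - A^-11
  A^-3 * (73*d^2 + 11*d^4) = 11*A^5 + 117*A + 212*A^-3 + 117*A^-7 + 11*A^-11
  A^-5 * (35*d^3 + d^5) = -A^5 - 40*A - 115*A^-3 - 115*A^-7 - 40*A^-11 - A^-15
  A^-7 * (9*d^4) = 9*A + 36*A^-3 + 54*A^-7 + 36*A^-11 + 9*A^-15
  A^-9 * (d^5) = -A - 5*A^-3 - 10*A^-7 - 10*A^-11 - 5*A^-15 - A^-19
Summing the groups: <K> = -A^13 + 2*A^9 - 5*A^5 + 5*A - 6*A^-3 + 6*A^-7 - 4*A^-11 + 3*A^-15 - A^-19
Normalise by the writhe: (-A^3)^(-w) = (-A^3)^(-7) = -A^-21, so f(A) = -A^-21 * <K> = A^-8 - 2*A^-12 + 5*A^-16 - 5*A^-20 + 6*A^-24 - 6*A^-28 + 4*A^-32 - 3*A^-36 + A^-40.
Substitute A = t^(-1/4), i.e. A^e → t^(-e/4): V(t) = t^10 - 3*t^9 + 4*t^8 - 6*t^7 + 6*t^6 - 5*t^5 + 5*t^4 - 2*t^3 + t^2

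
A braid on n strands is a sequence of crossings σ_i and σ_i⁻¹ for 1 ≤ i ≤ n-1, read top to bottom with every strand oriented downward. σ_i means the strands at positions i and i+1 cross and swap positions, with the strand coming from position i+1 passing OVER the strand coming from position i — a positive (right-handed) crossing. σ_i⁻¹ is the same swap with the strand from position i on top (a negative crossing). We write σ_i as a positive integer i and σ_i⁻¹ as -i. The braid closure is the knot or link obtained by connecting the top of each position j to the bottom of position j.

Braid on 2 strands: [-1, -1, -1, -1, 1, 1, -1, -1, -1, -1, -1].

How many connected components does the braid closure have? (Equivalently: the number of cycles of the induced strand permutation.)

Track the strand permutation on 2 strands, starting from identity.
  step 1: s1^-1 swaps positions 1,2 -> [2 1]
  step 2: s1^-1 swaps positions 1,2 -> [1 2]
  step 3: s1^-1 swaps positions 1,2 -> [2 1]
  step 4: s1^-1 swaps positions 1,2 -> [1 2]
  step 5: s1 swaps positions 1,2 -> [2 1]
  step 6: s1 swaps positions 1,2 -> [1 2]
  step 7: s1^-1 swaps positions 1,2 -> [2 1]
  step 8: s1^-1 swaps positions 1,2 -> [1 2]
  step 9: s1^-1 swaps positions 1,2 -> [2 1]
  step 10: s1^-1 swaps positions 1,2 -> [1 2]
  step 11: s1^-1 swaps positions 1,2 -> [2 1]
Final permutation (position -> original strand): [2 1]
Closure components = cycle count of this permutation = 1.

Answer: 1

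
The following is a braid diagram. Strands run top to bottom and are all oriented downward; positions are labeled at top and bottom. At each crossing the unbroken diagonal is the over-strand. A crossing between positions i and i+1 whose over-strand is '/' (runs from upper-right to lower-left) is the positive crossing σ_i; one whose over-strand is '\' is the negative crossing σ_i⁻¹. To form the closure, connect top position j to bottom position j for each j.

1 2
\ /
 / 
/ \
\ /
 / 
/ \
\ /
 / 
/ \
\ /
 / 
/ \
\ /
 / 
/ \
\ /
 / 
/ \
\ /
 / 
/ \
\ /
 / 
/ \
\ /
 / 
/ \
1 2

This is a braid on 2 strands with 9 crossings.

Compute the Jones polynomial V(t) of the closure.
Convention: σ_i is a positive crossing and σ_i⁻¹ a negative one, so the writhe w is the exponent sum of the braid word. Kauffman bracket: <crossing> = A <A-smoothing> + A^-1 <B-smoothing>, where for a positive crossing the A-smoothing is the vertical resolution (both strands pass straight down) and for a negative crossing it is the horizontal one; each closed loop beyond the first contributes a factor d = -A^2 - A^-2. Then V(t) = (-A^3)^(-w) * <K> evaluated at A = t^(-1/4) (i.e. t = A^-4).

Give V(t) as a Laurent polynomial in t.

Reading the diagram top to bottom ('/'-over between positions i,i+1 = s_i, '\'-over = s_i^-1): braid word = s1 s1 s1 s1 s1 s1 s1 s1 s1.
Braid: s1 s1 s1 s1 s1 s1 s1 s1 s1 on 2 strands, 9 crossings.
Writhe w = (#positive) - (#negative) = 9 - 0 = 9.
Computing the Kauffman bracket via state sum. There are 2^9 = 512 states.
For each crossing: s=0 is the vertical smoothing, s=1 horizontal. Crossing k contributes A^(sign_k * (1 - 2*s_k)); loop factor d = -A^2 - A^-2.
Tabulate the states by total A-exponent and number of loops L (A-exp: L × count):
  A^9: L=2 ×1
  A^7: L=1 ×9
  A^5: L=2 ×36
  A^3: L=3 ×84
  A^1: L=4 ×126
  A^-1: L=5 ×126
  A^-3: L=6 ×84
  A^-5: L=7 ×36
  A^-7: L=8 ×9
  A^-9: L=9 ×1
Each group contributes A^e * Σ count * d^(L-1):
Powers of d = -A^2 - A^-2: d^2 = A^4 + 2 + A^-4; d^3 = -A^6 - 3*A^2 - 3*A^-2 - A^-6; d^4 = A^8 + 4*A^4 + 6 + 4*A^-4 + A^-8; d^5 = -A^10 - 5*A^6 - 10*A^2 - 10*A^-2 - 5*A^-6 - A^-10; d^6 = A^12 + 6*A^8 + 15*A^4 + 20 + 15*A^-4 + 6*A^-8 + A^-12; d^7 = -A^14 - 7*A^10 - 21*A^6 - 35*A^2 - 35*A^-2 - 21*A^-6 - 7*A^-10 - A^-14; d^8 = A^16 + 8*A^12 + 28*A^8 + 56*A^4 + 70 + 56*A^-4 + 28*A^-8 + 8*A^-12 + A^-16.
  A^9 * (d) = -A^11 - A^7
  A^7 * (9) = 9*A^7
  A^5 * (36*d) = -36*A^7 - 36*A^3
  A^3 * (84*d^2) = 84*A^7 + 168*A^3 + 84*A^-1
  A^1 * (126*d^3) = -126*A^7 - 378*A^3 - 378*A^-1 - 126*A^-5
  A^-1 * (126*d^4) = 126*A^7 + 504*A^3 + 756*A^-1 + 504*A^-5 + 126*A^-9
  A^-3 * (84*d^5) = -84*A^7 - 420*A^3 - 840*A^-1 - 840*A^-5 - 420*A^-9 - 84*A^-13
  A^-5 * (36*d^6) = 36*A^7 + 216*A^3 + 540*A^-1 + 720*A^-5 + 540*A^-9 + 216*A^-13 + 36*A^-17
  A^-7 * (9*d^7) = -9*A^7 - 63*A^3 - 189*A^-1 - 315*A^-5 - 315*A^-9 - 189*A^-13 - 63*A^-17 - 9*A^-21
  A^-9 * (d^8) = A^7 + 8*A^3 + 28*A^-1 + 56*A^-5 + 70*A^-9 + 56*A^-13 + 28*A^-17 + 8*A^-21 + A^-25
Summing the groups: <K> = -A^11 - A^3 + A^-1 - A^-5 + A^-9 - A^-13 + A^-17 - A^-21 + A^-25
Normalise by the writhe: (-A^3)^(-w) = (-A^3)^(-9) = -A^-27, so f(A) = -A^-27 * <K> = A^-16 + A^-24 - A^-28 + A^-32 - A^-36 + A^-40 - A^-44 + A^-48 - A^-52.
Substitute A = t^(-1/4), i.e. A^e → t^(-e/4): V(t) = -t^13 + t^12 - t^11 + t^10 - t^9 + t^8 - t^7 + t^6 + t^4

Answer: -t^13 + t^12 - t^11 + t^10 - t^9 + t^8 - t^7 + t^6 + t^4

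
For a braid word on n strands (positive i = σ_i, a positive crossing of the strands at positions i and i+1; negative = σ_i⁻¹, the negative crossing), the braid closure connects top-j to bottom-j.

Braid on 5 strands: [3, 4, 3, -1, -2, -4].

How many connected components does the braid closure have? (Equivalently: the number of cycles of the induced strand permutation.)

1

Derivation:
Track the strand permutation on 5 strands, starting from identity.
  step 1: s3 swaps positions 3,4 -> [1 2 4 3 5]
  step 2: s4 swaps positions 4,5 -> [1 2 4 5 3]
  step 3: s3 swaps positions 3,4 -> [1 2 5 4 3]
  step 4: s1^-1 swaps positions 1,2 -> [2 1 5 4 3]
  step 5: s2^-1 swaps positions 2,3 -> [2 5 1 4 3]
  step 6: s4^-1 swaps positions 4,5 -> [2 5 1 3 4]
Final permutation (position -> original strand): [2 5 1 3 4]
Closure components = cycle count of this permutation = 1.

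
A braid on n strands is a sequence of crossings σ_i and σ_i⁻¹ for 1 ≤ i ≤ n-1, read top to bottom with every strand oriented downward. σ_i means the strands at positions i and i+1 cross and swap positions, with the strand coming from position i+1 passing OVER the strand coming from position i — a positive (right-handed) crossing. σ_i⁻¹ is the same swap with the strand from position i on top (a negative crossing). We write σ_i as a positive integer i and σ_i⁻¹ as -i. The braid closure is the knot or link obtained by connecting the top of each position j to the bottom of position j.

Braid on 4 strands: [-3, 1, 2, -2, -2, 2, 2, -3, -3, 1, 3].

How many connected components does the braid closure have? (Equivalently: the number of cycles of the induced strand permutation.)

3

Derivation:
Track the strand permutation on 4 strands, starting from identity.
  step 1: s3^-1 swaps positions 3,4 -> [1 2 4 3]
  step 2: s1 swaps positions 1,2 -> [2 1 4 3]
  step 3: s2 swaps positions 2,3 -> [2 4 1 3]
  step 4: s2^-1 swaps positions 2,3 -> [2 1 4 3]
  step 5: s2^-1 swaps positions 2,3 -> [2 4 1 3]
  step 6: s2 swaps positions 2,3 -> [2 1 4 3]
  step 7: s2 swaps positions 2,3 -> [2 4 1 3]
  step 8: s3^-1 swaps positions 3,4 -> [2 4 3 1]
  step 9: s3^-1 swaps positions 3,4 -> [2 4 1 3]
  step 10: s1 swaps positions 1,2 -> [4 2 1 3]
  step 11: s3 swaps positions 3,4 -> [4 2 3 1]
Final permutation (position -> original strand): [4 2 3 1]
Closure components = cycle count of this permutation = 3.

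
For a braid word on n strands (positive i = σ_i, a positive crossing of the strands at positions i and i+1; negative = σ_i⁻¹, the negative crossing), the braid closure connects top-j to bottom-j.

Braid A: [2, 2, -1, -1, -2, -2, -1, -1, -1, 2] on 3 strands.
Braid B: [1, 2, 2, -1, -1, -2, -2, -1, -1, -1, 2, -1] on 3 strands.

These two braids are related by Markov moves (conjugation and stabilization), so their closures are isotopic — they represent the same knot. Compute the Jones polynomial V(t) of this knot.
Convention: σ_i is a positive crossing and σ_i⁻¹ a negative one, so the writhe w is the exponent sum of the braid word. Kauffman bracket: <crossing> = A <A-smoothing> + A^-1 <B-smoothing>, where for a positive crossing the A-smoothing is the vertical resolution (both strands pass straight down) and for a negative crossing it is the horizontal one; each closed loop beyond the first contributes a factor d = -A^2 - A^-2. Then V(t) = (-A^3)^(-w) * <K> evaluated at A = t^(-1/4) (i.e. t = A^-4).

-1 + 3*t^-1 - 4*t^-2 + 6*t^-3 - 5*t^-4 + 5*t^-5 - 4*t^-6 + 2*t^-7 - t^-8

Derivation:
Markov-equivalent braids have isotopic closures, hence identical knot invariants. Strip the Markov moves from each word to reach a common short braid β, then compute V(t) once on β.
Braid A: s2 s2 s1^-1 s1^-1 s2^-1 s2^-1 s1^-1 s1^-1 s1^-1 s2 on 3 strands has no conjugating prefix/suffix or stabilization to strip; take β = s2 s2 s1^-1 s1^-1 s2^-1 s2^-1 s1^-1 s1^-1 s1^-1 s2.
Braid B: s1 s2 s2 s1^-1 s1^-1 s2^-1 s2^-1 s1^-1 s1^-1 s1^-1 s2 s1^-1 on 3 strands reduces by inverse Markov moves (closure unchanged at each step):
  Deconjugate: the word is γ·β·γ⁻¹ with γ = s1 (prefix) and γ⁻¹ = s1^-1 (suffix); strip both.
Reduced to β = s2 s2 s1^-1 s1^-1 s2^-1 s2^-1 s1^-1 s1^-1 s1^-1 s2 on 3 strands, 10 crossings.
Both give the same β = s2 s2 s1^-1 s1^-1 s2^-1 s2^-1 s1^-1 s1^-1 s1^-1 s2 on 3 strands, so one state sum suffices:
Braid: s2 s2 s1^-1 s1^-1 s2^-1 s2^-1 s1^-1 s1^-1 s1^-1 s2 on 3 strands, 10 crossings.
Writhe w = (#positive) - (#negative) = 3 - 7 = -4.
State-sum expansion of <K>. There are 2^10 = 1024 states.
Each crossing splits two ways (0=vertical, 1=horizontal). The state's weight is A^(#A-smoothings - #B-smoothings) * d^(loops - 1).
Tabulate the states by total A-exponent and number of loops L (A-exp: L × count):
  A^10: L=6 ×1
  A^8: L=5 ×10
  A^6: L=4 ×41, L=6 ×4
  A^4: L=3 ×87, L=5 ×32, L=7 ×1
  A^2: L=2 ×97, L=4 ×100, L=6 ×13
  A^0: L=1 ×46, L=3 ×152, L=5 ×52, L=7 ×2
  A^-2: L=2 ×103, L=4 ×96, L=6 ×11
  A^-4: L=1 ×15, L=3 ×79, L=5 ×26
  A^-6: L=2 ×18, L=4 ×26, L=6 ×1
  A^-8: L=3 ×8, L=5 ×2
  A^-10: L=4 ×1
Each group contributes A^e * Σ count * d^(L-1):
Powers of d = -A^2 - A^-2: d^2 = A^4 + 2 + A^-4; d^3 = -A^6 - 3*A^2 - 3*A^-2 - A^-6; d^4 = A^8 + 4*A^4 + 6 + 4*A^-4 + A^-8; d^5 = -A^10 - 5*A^6 - 10*A^2 - 10*A^-2 - 5*A^-6 - A^-10; d^6 = A^12 + 6*A^8 + 15*A^4 + 20 + 15*A^-4 + 6*A^-8 + A^-12.
  A^10 * (d^5) = -A^20 - 5*A^16 - 10*A^12 - 10*A^8 - 5*A^4 - 1
  A^8 * (10*d^4) = 10*A^16 + 40*A^12 + 60*A^8 + 40*A^4 + 10
  A^6 * (41*d^3 + 4*d^5) = -4*A^16 - 61*A^12 - 163*A^8 - 163*A^4 - 61 - 4*A^-4
  A^4 * (87*d^2 + 32*d^4 + d^6) = A^16 + 38*A^12 + 230*A^8 + 386*A^4 + 230 + 38*A^-4 + A^-8
  A^2 * (97*d + 100*d^3 + 13*d^5) = -13*A^12 - 165*A^8 - 527*A^4 - 527 - 165*A^-4 - 13*A^-8
  A^0 * (46 + 152*d^2 + 52*d^4 + 2*d^6) = 2*A^12 + 64*A^8 + 390*A^4 + 702 + 390*A^-4 + 64*A^-8 + 2*A^-12
  A^-2 * (103*d + 96*d^3 + 11*d^5) = -11*A^8 - 151*A^4 - 501 - 501*A^-4 - 151*A^-8 - 11*A^-12
  A^-4 * (15 + 79*d^2 + 26*d^4) = 26*A^4 + 183 + 329*A^-4 + 183*A^-8 + 26*A^-12
  A^-6 * (18*d + 26*d^3 + d^5) = -A^4 - 31 - 106*A^-4 - 106*A^-8 - 31*A^-12 - A^-16
  A^-8 * (8*d^2 + 2*d^4) = 2 + 16*A^-4 + 28*A^-8 + 16*A^-12 + 2*A^-16
  A^-10 * (d^3) = -A^-4 - 3*A^-8 - 3*A^-12 - A^-16
Summing the groups: <K> = -A^20 + 2*A^16 - 4*A^12 + 5*A^8 - 5*A^4 + 6 - 4*A^-4 + 3*A^-8 - A^-12
Normalise by the writhe: (-A^3)^(-w) = (-A^3)^(4) = A^12, so f(A) = A^12 * <K> = -A^32 + 2*A^28 - 4*A^24 + 5*A^20 - 5*A^16 + 6*A^12 - 4*A^8 + 3*A^4 - 1.
Substitute A = t^(-1/4), i.e. A^e → t^(-e/4): V(t) = -1 + 3*t^-1 - 4*t^-2 + 6*t^-3 - 5*t^-4 + 5*t^-5 - 4*t^-6 + 2*t^-7 - t^-8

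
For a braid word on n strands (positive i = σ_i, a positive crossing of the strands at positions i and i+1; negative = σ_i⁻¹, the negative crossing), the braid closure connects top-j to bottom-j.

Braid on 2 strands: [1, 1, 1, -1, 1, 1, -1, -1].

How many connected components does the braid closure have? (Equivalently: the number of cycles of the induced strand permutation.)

Track the strand permutation on 2 strands, starting from identity.
  step 1: s1 swaps positions 1,2 -> [2 1]
  step 2: s1 swaps positions 1,2 -> [1 2]
  step 3: s1 swaps positions 1,2 -> [2 1]
  step 4: s1^-1 swaps positions 1,2 -> [1 2]
  step 5: s1 swaps positions 1,2 -> [2 1]
  step 6: s1 swaps positions 1,2 -> [1 2]
  step 7: s1^-1 swaps positions 1,2 -> [2 1]
  step 8: s1^-1 swaps positions 1,2 -> [1 2]
Final permutation (position -> original strand): [1 2]
Closure components = cycle count of this permutation = 2.

Answer: 2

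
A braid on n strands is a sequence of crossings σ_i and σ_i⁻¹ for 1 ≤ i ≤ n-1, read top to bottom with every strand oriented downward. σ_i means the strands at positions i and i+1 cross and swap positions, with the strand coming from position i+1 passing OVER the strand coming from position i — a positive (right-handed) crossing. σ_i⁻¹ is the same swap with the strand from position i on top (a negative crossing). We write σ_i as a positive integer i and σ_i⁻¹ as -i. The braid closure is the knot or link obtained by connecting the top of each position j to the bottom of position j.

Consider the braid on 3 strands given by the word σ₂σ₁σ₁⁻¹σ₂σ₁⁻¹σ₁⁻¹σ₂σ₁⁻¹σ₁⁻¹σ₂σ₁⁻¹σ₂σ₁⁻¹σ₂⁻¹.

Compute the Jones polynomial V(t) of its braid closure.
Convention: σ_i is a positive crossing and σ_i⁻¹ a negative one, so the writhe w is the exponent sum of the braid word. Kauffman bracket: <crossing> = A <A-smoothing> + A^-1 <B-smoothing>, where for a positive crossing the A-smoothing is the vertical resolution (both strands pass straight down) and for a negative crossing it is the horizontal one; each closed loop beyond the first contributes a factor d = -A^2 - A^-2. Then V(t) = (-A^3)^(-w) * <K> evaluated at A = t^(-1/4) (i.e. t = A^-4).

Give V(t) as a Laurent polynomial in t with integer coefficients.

The presented braid s2 s1 s1^-1 s2 s1^-1 s1^-1 s2 s1^-1 s1^-1 s2 s1^-1 s2 s1^-1 s2^-1 on 3 strands reduces by inverse Markov moves (closure unchanged at each step):
  Deconjugate: the word is γ·β·γ⁻¹ with γ = s2 s1 (prefix) and γ⁻¹ = s1^-1 s2^-1 (suffix); strip both.
Reduced to β = s1^-1 s2 s1^-1 s1^-1 s2 s1^-1 s1^-1 s2 s1^-1 s2 on 3 strands, 10 crossings.
Compute on β:
Braid: s1^-1 s2 s1^-1 s1^-1 s2 s1^-1 s1^-1 s2 s1^-1 s2 on 3 strands, 10 crossings.
Writhe w = (#positive) - (#negative) = 4 - 6 = -2.
Enumerate smoothing states for the bracket polynomial. There are 2^10 = 1024 states.
For each crossing: s=0 is the vertical smoothing, s=1 horizontal. Crossing k contributes A^(sign_k * (1 - 2*s_k)); loop factor d = -A^2 - A^-2.
Tabulate the states by total A-exponent and number of loops L (A-exp: L × count):
  A^10: L=7 ×1
  A^8: L=6 ×10
  A^6: L=5 ×45
  A^4: L=4 ×118, L=6 ×2
  A^2: L=3 ×193, L=5 ×17
  A^0: L=2 ×192, L=4 ×59, L=6 ×1
  A^-2: L=1 ×95, L=3 ×108, L=5 ×7
  A^-4: L=2 ×95, L=4 ×25
  A^-6: L=3 ×43, L=5 ×2
  A^-8: L=4 ×10
  A^-10: L=5 ×1
Each group contributes A^e * Σ count * d^(L-1):
Powers of d = -A^2 - A^-2: d^2 = A^4 + 2 + A^-4; d^3 = -A^6 - 3*A^2 - 3*A^-2 - A^-6; d^4 = A^8 + 4*A^4 + 6 + 4*A^-4 + A^-8; d^5 = -A^10 - 5*A^6 - 10*A^2 - 10*A^-2 - 5*A^-6 - A^-10; d^6 = A^12 + 6*A^8 + 15*A^4 + 20 + 15*A^-4 + 6*A^-8 + A^-12.
  A^10 * (d^6) = A^22 + 6*A^18 + 15*A^14 + 20*A^10 + 15*A^6 + 6*A^2 + A^-2
  A^8 * (10*d^5) = -10*A^18 - 50*A^14 - 100*A^10 - 100*A^6 - 50*A^2 - 10*A^-2
  A^6 * (45*d^4) = 45*A^14 + 180*A^10 + 270*A^6 + 180*A^2 + 45*A^-2
  A^4 * (118*d^3 + 2*d^5) = -2*A^14 - 128*A^10 - 374*A^6 - 374*A^2 - 128*A^-2 - 2*A^-6
  A^2 * (193*d^2 + 17*d^4) = 17*A^10 + 261*A^6 + 488*A^2 + 261*A^-2 + 17*A^-6
  A^0 * (192*d + 59*d^3 + d^5) = -A^10 - 64*A^6 - 379*A^2 - 379*A^-2 - 64*A^-6 - A^-10
  A^-2 * (95 + 108*d^2 + 7*d^4) = 7*A^6 + 136*A^2 + 353*A^-2 + 136*A^-6 + 7*A^-10
  A^-4 * (95*d + 25*d^3) = -25*A^2 - 170*A^-2 - 170*A^-6 - 25*A^-10
  A^-6 * (43*d^2 + 2*d^4) = 2*A^2 + 51*A^-2 + 98*A^-6 + 51*A^-10 + 2*A^-14
  A^-8 * (10*d^3) = -10*A^-2 - 30*A^-6 - 30*A^-10 - 10*A^-14
  A^-10 * (d^4) = A^-2 + 4*A^-6 + 6*A^-10 + 4*A^-14 + A^-18
Summing the groups: <K> = A^22 - 4*A^18 + 8*A^14 - 12*A^10 + 15*A^6 - 16*A^2 + 15*A^-2 - 11*A^-6 + 8*A^-10 - 4*A^-14 + A^-18
Normalise by the writhe: (-A^3)^(-w) = (-A^3)^(2) = A^6, so f(A) = A^6 * <K> = A^28 - 4*A^24 + 8*A^20 - 12*A^16 + 15*A^12 - 16*A^8 + 15*A^4 - 11 + 8*A^-4 - 4*A^-8 + A^-12.
Substitute A = t^(-1/4), i.e. A^e → t^(-e/4): V(t) = t^3 - 4*t^2 + 8*t - 11 + 15*t^-1 - 16*t^-2 + 15*t^-3 - 12*t^-4 + 8*t^-5 - 4*t^-6 + t^-7

Answer: t^3 - 4*t^2 + 8*t - 11 + 15*t^-1 - 16*t^-2 + 15*t^-3 - 12*t^-4 + 8*t^-5 - 4*t^-6 + t^-7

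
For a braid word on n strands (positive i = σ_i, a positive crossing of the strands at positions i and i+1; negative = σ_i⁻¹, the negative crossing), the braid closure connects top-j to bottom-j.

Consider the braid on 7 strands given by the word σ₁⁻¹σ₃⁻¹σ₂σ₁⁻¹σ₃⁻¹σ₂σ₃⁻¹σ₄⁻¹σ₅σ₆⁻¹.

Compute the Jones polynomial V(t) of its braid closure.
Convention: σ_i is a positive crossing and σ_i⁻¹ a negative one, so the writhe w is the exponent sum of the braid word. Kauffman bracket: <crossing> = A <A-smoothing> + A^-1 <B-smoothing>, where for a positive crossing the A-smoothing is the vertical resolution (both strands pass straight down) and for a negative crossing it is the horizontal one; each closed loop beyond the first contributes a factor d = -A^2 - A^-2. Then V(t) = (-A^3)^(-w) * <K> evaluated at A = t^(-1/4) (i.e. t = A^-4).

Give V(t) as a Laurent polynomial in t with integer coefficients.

The presented braid s1^-1 s3^-1 s2 s1^-1 s3^-1 s2 s3^-1 s4^-1 s5 s6^-1 on 7 strands reduces by inverse Markov moves (closure unchanged at each step):
  Destabilize: the word has the form β·s6^-1 where s6^-1 occurs only as the final letter (β ∈ B_6); drop it and the last strand → 6 strands.
  Destabilize: the word has the form β·s5 where s5 occurs only as the final letter (β ∈ B_5); drop it and the last strand → 5 strands.
  Destabilize: the word has the form β·s4^-1 where s4^-1 occurs only as the final letter (β ∈ B_4); drop it and the last strand → 4 strands.
Reduced to β = s1^-1 s3^-1 s2 s1^-1 s3^-1 s2 s3^-1 on 4 strands, 7 crossings.
Compute on β:
Braid: s1^-1 s3^-1 s2 s1^-1 s3^-1 s2 s3^-1 on 4 strands, 7 crossings.
Writhe w = (#positive) - (#negative) = 2 - 5 = -3.
Computing the Kauffman bracket via state sum. There are 2^7 = 128 states.
Smooth each crossing (0=||, 1=⌣⌢); contribution A^(Σ sign_k(1-2s_k)) * d^(L-1).
Tabulate the states by total A-exponent and number of loops L (A-exp: L × count):
  A^7: L=5 ×1
  A^5: L=4 ×7
  A^3: L=3 ×20, L=5 ×1
  A^1: L=2 ×29, L=4 ×6
  A^-1: L=1 ×19, L=3 ×16
  A^-3: L=2 ×19, L=4 ×2
  A^-5: L=3 ×7
  A^-7: L=4 ×1
Each group contributes A^e * Σ count * d^(L-1):
Powers of d = -A^2 - A^-2: d^2 = A^4 + 2 + A^-4; d^3 = -A^6 - 3*A^2 - 3*A^-2 - A^-6; d^4 = A^8 + 4*A^4 + 6 + 4*A^-4 + A^-8.
  A^7 * (d^4) = A^15 + 4*A^11 + 6*A^7 + 4*A^3 + A^-1
  A^5 * (7*d^3) = -7*A^11 - 21*A^7 - 21*A^3 - 7*A^-1
  A^3 * (20*d^2 + d^4) = A^11 + 24*A^7 + 46*A^3 + 24*A^-1 + A^-5
  A^1 * (29*d + 6*d^3) = -6*A^7 - 47*A^3 - 47*A^-1 - 6*A^-5
  A^-1 * (19 + 16*d^2) = 16*A^3 + 51*A^-1 + 16*A^-5
  A^-3 * (19*d + 2*d^3) = -2*A^3 - 25*A^-1 - 25*A^-5 - 2*A^-9
  A^-5 * (7*d^2) = 7*A^-1 + 14*A^-5 + 7*A^-9
  A^-7 * (d^3) = -A^-1 - 3*A^-5 - 3*A^-9 - A^-13
Summing the groups: <K> = A^15 - 2*A^11 + 3*A^7 - 4*A^3 + 3*A^-1 - 3*A^-5 + 2*A^-9 - A^-13
Normalise by the writhe: (-A^3)^(-w) = (-A^3)^(3) = -A^9, so f(A) = -A^9 * <K> = -A^24 + 2*A^20 - 3*A^16 + 4*A^12 - 3*A^8 + 3*A^4 - 2 + A^-4.
Substitute A = t^(-1/4), i.e. A^e → t^(-e/4): V(t) = t - 2 + 3*t^-1 - 3*t^-2 + 4*t^-3 - 3*t^-4 + 2*t^-5 - t^-6

Answer: t - 2 + 3*t^-1 - 3*t^-2 + 4*t^-3 - 3*t^-4 + 2*t^-5 - t^-6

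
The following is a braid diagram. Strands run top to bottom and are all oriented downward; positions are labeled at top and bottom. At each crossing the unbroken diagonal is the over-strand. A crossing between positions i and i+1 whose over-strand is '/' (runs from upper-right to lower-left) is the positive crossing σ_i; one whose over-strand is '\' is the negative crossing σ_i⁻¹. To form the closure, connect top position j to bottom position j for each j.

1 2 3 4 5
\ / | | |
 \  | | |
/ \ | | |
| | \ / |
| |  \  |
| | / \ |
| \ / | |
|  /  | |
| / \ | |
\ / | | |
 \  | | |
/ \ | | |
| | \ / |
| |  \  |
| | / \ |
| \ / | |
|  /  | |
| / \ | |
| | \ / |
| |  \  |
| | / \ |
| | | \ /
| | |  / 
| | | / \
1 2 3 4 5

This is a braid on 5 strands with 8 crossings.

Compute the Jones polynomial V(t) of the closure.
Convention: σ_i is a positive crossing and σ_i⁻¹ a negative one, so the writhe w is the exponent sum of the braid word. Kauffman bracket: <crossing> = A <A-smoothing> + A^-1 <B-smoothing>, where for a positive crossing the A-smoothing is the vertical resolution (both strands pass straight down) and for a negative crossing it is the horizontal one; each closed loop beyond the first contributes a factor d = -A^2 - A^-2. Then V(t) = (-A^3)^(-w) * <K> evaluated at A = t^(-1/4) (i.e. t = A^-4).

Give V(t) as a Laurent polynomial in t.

Reading the diagram top to bottom ('/'-over between positions i,i+1 = s_i, '\'-over = s_i^-1): braid word = s1^-1 s3^-1 s2 s1^-1 s3^-1 s2 s3^-1 s4.
The presented braid s1^-1 s3^-1 s2 s1^-1 s3^-1 s2 s3^-1 s4 on 5 strands reduces by inverse Markov moves (closure unchanged at each step):
  Destabilize: the word has the form β·s4 where s4 occurs only as the final letter (β ∈ B_4); drop it and the last strand → 4 strands.
Reduced to β = s1^-1 s3^-1 s2 s1^-1 s3^-1 s2 s3^-1 on 4 strands, 7 crossings.
Compute on β:
Braid: s1^-1 s3^-1 s2 s1^-1 s3^-1 s2 s3^-1 on 4 strands, 7 crossings.
Writhe w = (#positive) - (#negative) = 2 - 5 = -3.
Enumerate smoothing states for the bracket polynomial. There are 2^7 = 128 states.
Smooth each crossing (0=||, 1=⌣⌢); contribution A^(Σ sign_k(1-2s_k)) * d^(L-1).
Tabulate the states by total A-exponent and number of loops L (A-exp: L × count):
  A^7: L=5 ×1
  A^5: L=4 ×7
  A^3: L=3 ×20, L=5 ×1
  A^1: L=2 ×29, L=4 ×6
  A^-1: L=1 ×19, L=3 ×16
  A^-3: L=2 ×19, L=4 ×2
  A^-5: L=3 ×7
  A^-7: L=4 ×1
Each group contributes A^e * Σ count * d^(L-1):
Powers of d = -A^2 - A^-2: d^2 = A^4 + 2 + A^-4; d^3 = -A^6 - 3*A^2 - 3*A^-2 - A^-6; d^4 = A^8 + 4*A^4 + 6 + 4*A^-4 + A^-8.
  A^7 * (d^4) = A^15 + 4*A^11 + 6*A^7 + 4*A^3 + A^-1
  A^5 * (7*d^3) = -7*A^11 - 21*A^7 - 21*A^3 - 7*A^-1
  A^3 * (20*d^2 + d^4) = A^11 + 24*A^7 + 46*A^3 + 24*A^-1 + A^-5
  A^1 * (29*d + 6*d^3) = -6*A^7 - 47*A^3 - 47*A^-1 - 6*A^-5
  A^-1 * (19 + 16*d^2) = 16*A^3 + 51*A^-1 + 16*A^-5
  A^-3 * (19*d + 2*d^3) = -2*A^3 - 25*A^-1 - 25*A^-5 - 2*A^-9
  A^-5 * (7*d^2) = 7*A^-1 + 14*A^-5 + 7*A^-9
  A^-7 * (d^3) = -A^-1 - 3*A^-5 - 3*A^-9 - A^-13
Summing the groups: <K> = A^15 - 2*A^11 + 3*A^7 - 4*A^3 + 3*A^-1 - 3*A^-5 + 2*A^-9 - A^-13
Normalise by the writhe: (-A^3)^(-w) = (-A^3)^(3) = -A^9, so f(A) = -A^9 * <K> = -A^24 + 2*A^20 - 3*A^16 + 4*A^12 - 3*A^8 + 3*A^4 - 2 + A^-4.
Substitute A = t^(-1/4), i.e. A^e → t^(-e/4): V(t) = t - 2 + 3*t^-1 - 3*t^-2 + 4*t^-3 - 3*t^-4 + 2*t^-5 - t^-6

Answer: t - 2 + 3*t^-1 - 3*t^-2 + 4*t^-3 - 3*t^-4 + 2*t^-5 - t^-6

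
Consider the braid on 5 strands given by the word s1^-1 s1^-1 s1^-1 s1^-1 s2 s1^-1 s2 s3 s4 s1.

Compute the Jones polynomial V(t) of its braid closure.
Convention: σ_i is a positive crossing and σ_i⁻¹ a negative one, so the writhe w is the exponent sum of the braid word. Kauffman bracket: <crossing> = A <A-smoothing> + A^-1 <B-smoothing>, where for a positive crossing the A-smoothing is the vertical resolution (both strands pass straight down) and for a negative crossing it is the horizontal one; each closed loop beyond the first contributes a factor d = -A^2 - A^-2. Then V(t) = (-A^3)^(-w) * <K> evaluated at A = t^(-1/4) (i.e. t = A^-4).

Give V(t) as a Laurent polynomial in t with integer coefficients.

t - 1 + 2*t^-1 - 2*t^-2 + 2*t^-3 - 2*t^-4 + t^-5

Derivation:
The presented braid s1^-1 s1^-1 s1^-1 s1^-1 s2 s1^-1 s2 s3 s4 s1 on 5 strands reduces by inverse Markov moves (closure unchanged at each step):
  Deconjugate: the word is γ·β·γ⁻¹ with γ = s1^-1 (prefix) and γ⁻¹ = s1 (suffix); strip both.
  Destabilize: the word has the form β·s4 where s4 occurs only as the final letter (β ∈ B_4); drop it and the last strand → 4 strands.
  Destabilize: the word has the form β·s3 where s3 occurs only as the final letter (β ∈ B_3); drop it and the last strand → 3 strands.
Reduced to β = s1^-1 s1^-1 s1^-1 s2 s1^-1 s2 on 3 strands, 6 crossings.
Compute on β:
Braid: s1^-1 s1^-1 s1^-1 s2 s1^-1 s2 on 3 strands, 6 crossings.
Writhe w = (#positive) - (#negative) = 2 - 4 = -2.
Enumerate smoothing states for the bracket polynomial. There are 2^6 = 64 states.
Smooth each crossing (0=||, 1=⌣⌢); contribution A^(Σ sign_k(1-2s_k)) * d^(L-1).
Tabulate the states by total A-exponent and number of loops L (A-exp: L × count):
  A^6: L=5 ×1
  A^4: L=4 ×6
  A^2: L=3 ×15
  A^0: L=2 ×19, L=4 ×1
  A^-2: L=1 ×11, L=3 ×4
  A^-4: L=2 ×6
  A^-6: L=3 ×1
Each group contributes A^e * Σ count * d^(L-1):
Powers of d = -A^2 - A^-2: d^2 = A^4 + 2 + A^-4; d^3 = -A^6 - 3*A^2 - 3*A^-2 - A^-6; d^4 = A^8 + 4*A^4 + 6 + 4*A^-4 + A^-8.
  A^6 * (d^4) = A^14 + 4*A^10 + 6*A^6 + 4*A^2 + A^-2
  A^4 * (6*d^3) = -6*A^10 - 18*A^6 - 18*A^2 - 6*A^-2
  A^2 * (15*d^2) = 15*A^6 + 30*A^2 + 15*A^-2
  A^0 * (19*d + d^3) = -A^6 - 22*A^2 - 22*A^-2 - A^-6
  A^-2 * (11 + 4*d^2) = 4*A^2 + 19*A^-2 + 4*A^-6
  A^-4 * (6*d) = -6*A^-2 - 6*A^-6
  A^-6 * (d^2) = A^-2 + 2*A^-6 + A^-10
Summing the groups: <K> = A^14 - 2*A^10 + 2*A^6 - 2*A^2 + 2*A^-2 - A^-6 + A^-10
Normalise by the writhe: (-A^3)^(-w) = (-A^3)^(2) = A^6, so f(A) = A^6 * <K> = A^20 - 2*A^16 + 2*A^12 - 2*A^8 + 2*A^4 - 1 + A^-4.
Substitute A = t^(-1/4), i.e. A^e → t^(-e/4): V(t) = t - 1 + 2*t^-1 - 2*t^-2 + 2*t^-3 - 2*t^-4 + t^-5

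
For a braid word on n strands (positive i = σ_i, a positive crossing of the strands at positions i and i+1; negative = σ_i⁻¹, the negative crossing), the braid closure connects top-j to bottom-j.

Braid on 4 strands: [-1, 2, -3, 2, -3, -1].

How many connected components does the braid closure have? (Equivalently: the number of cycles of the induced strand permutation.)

2

Derivation:
Track the strand permutation on 4 strands, starting from identity.
  step 1: s1^-1 swaps positions 1,2 -> [2 1 3 4]
  step 2: s2 swaps positions 2,3 -> [2 3 1 4]
  step 3: s3^-1 swaps positions 3,4 -> [2 3 4 1]
  step 4: s2 swaps positions 2,3 -> [2 4 3 1]
  step 5: s3^-1 swaps positions 3,4 -> [2 4 1 3]
  step 6: s1^-1 swaps positions 1,2 -> [4 2 1 3]
Final permutation (position -> original strand): [4 2 1 3]
Closure components = cycle count of this permutation = 2.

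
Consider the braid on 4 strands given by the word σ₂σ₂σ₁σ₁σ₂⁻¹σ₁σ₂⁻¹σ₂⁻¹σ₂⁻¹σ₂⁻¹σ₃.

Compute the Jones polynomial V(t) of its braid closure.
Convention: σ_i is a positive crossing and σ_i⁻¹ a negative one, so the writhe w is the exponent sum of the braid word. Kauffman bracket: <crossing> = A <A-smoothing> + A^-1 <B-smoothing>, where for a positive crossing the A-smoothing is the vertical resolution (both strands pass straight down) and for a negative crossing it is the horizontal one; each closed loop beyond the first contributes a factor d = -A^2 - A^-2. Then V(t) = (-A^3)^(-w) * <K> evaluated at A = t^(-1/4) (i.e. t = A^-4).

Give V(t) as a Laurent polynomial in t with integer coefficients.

-t^3 + 2*t^2 - 2*t + 3 - 2*t^-1 + 2*t^-2 - t^-3

Derivation:
The presented braid s2 s2 s1 s1 s2^-1 s1 s2^-1 s2^-1 s2^-1 s2^-1 s3 on 4 strands reduces by inverse Markov moves (closure unchanged at each step):
  Destabilize: the word has the form β·s3 where s3 occurs only as the final letter (β ∈ B_3); drop it and the last strand → 3 strands.
  Deconjugate: the word is γ·β·γ⁻¹ with γ = s2 s2 (prefix) and γ⁻¹ = s2^-1 s2^-1 (suffix); strip both.
Reduced to β = s1 s1 s2^-1 s1 s2^-1 s2^-1 on 3 strands, 6 crossings.
Compute on β:
Braid: s1 s1 s2^-1 s1 s2^-1 s2^-1 on 3 strands, 6 crossings.
Writhe w = (#positive) - (#negative) = 3 - 3 = 0.
Enumerate smoothing states for the bracket polynomial. There are 2^6 = 64 states.
Smooth each crossing (0=||, 1=⌣⌢); contribution A^(Σ sign_k(1-2s_k)) * d^(L-1).
Tabulate the states by total A-exponent and number of loops L (A-exp: L × count):
  A^6: L=4 ×1
  A^4: L=3 ×6
  A^2: L=2 ×14, L=4 ×1
  A^0: L=1 ×13, L=3 ×7
  A^-2: L=2 ×14, L=4 ×1
  A^-4: L=3 ×6
  A^-6: L=4 ×1
Each group contributes A^e * Σ count * d^(L-1):
Powers of d = -A^2 - A^-2: d^2 = A^4 + 2 + A^-4; d^3 = -A^6 - 3*A^2 - 3*A^-2 - A^-6.
  A^6 * (d^3) = -A^12 - 3*A^8 - 3*A^4 - 1
  A^4 * (6*d^2) = 6*A^8 + 12*A^4 + 6
  A^2 * (14*d + d^3) = -A^8 - 17*A^4 - 17 - A^-4
  A^0 * (13 + 7*d^2) = 7*A^4 + 27 + 7*A^-4
  A^-2 * (14*d + d^3) = -A^4 - 17 - 17*A^-4 - A^-8
  A^-4 * (6*d^2) = 6 + 12*A^-4 + 6*A^-8
  A^-6 * (d^3) = -1 - 3*A^-4 - 3*A^-8 - A^-12
Summing the groups: <K> = -A^12 + 2*A^8 - 2*A^4 + 3 - 2*A^-4 + 2*A^-8 - A^-12
Normalise by the writhe: (-A^3)^(-w) = (-A^3)^(0) = 1, so f(A) = 1 * <K> = -A^12 + 2*A^8 - 2*A^4 + 3 - 2*A^-4 + 2*A^-8 - A^-12.
Substitute A = t^(-1/4), i.e. A^e → t^(-e/4): V(t) = -t^3 + 2*t^2 - 2*t + 3 - 2*t^-1 + 2*t^-2 - t^-3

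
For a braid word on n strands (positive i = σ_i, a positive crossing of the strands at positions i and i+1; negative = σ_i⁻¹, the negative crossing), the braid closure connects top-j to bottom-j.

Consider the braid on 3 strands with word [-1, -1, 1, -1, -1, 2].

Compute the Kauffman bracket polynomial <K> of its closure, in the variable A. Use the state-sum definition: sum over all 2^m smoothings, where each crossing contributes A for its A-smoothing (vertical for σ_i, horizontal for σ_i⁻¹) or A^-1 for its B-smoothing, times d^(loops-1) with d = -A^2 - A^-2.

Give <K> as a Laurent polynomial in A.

-A^10 + A^6 + A^-2

Derivation:
First cancel adjacent σ_i σ_i⁻¹ pairs (Reidemeister II — same braid, same closure): s1^-1 s1^-1 s1 s1^-1 s1^-1 s2 → s1^-1 s1^-1 s1^-1 s2.
Braid: s1^-1 s1^-1 s1^-1 s2 on 3 strands, 4 crossings.
Writhe w = (#positive) - (#negative) = 1 - 3 = -2.
State-sum expansion of <K>. There are 2^4 = 16 states.
Smooth each crossing (0=||, 1=⌣⌢); contribution A^(Σ sign_k(1-2s_k)) * d^(L-1).
  state 0000: A-exp=-2, loops=3, term = A^-2 * d^2
  state 0001: A-exp=-4, loops=2, term = A^-4 * d^1
  state 0010: A-exp=+0, loops=2, term = A^0 * d^1
  state 0011: A-exp=-2, loops=1, term = A^-2 * d^0
  state 0100: A-exp=+0, loops=2, term = A^0 * d^1
  state 0101: A-exp=-2, loops=1, term = A^-2 * d^0
  state 0110: A-exp=+2, loops=3, term = A^2 * d^2
  state 0111: A-exp=+0, loops=2, term = A^0 * d^1
  state 1000: A-exp=+0, loops=2, term = A^0 * d^1
  state 1001: A-exp=-2, loops=1, term = A^-2 * d^0
  state 1010: A-exp=+2, loops=3, term = A^2 * d^2
  state 1011: A-exp=+0, loops=2, term = A^0 * d^1
  state 1100: A-exp=+2, loops=3, term = A^2 * d^2
  state 1101: A-exp=+0, loops=2, term = A^0 * d^1
  state 1110: A-exp=+4, loops=4, term = A^4 * d^3
  state 1111: A-exp=+2, loops=3, term = A^2 * d^2
Collect the terms by A-exponent (count of states per loop number):
Powers of d = -A^2 - A^-2: d^2 = A^4 + 2 + A^-4; d^3 = -A^6 - 3*A^2 - 3*A^-2 - A^-6.
  A^4 * (d^3) = -A^10 - 3*A^6 - 3*A^2 - A^-2
  A^2 * (4*d^2) = 4*A^6 + 8*A^2 + 4*A^-2
  A^0 * (6*d) = -6*A^2 - 6*A^-2
  A^-2 * (3 + d^2) = A^2 + 5*A^-2 + A^-6
  A^-4 * (d) = -A^-2 - A^-6
Summing the groups: <K> = -A^10 + A^6 + A^-2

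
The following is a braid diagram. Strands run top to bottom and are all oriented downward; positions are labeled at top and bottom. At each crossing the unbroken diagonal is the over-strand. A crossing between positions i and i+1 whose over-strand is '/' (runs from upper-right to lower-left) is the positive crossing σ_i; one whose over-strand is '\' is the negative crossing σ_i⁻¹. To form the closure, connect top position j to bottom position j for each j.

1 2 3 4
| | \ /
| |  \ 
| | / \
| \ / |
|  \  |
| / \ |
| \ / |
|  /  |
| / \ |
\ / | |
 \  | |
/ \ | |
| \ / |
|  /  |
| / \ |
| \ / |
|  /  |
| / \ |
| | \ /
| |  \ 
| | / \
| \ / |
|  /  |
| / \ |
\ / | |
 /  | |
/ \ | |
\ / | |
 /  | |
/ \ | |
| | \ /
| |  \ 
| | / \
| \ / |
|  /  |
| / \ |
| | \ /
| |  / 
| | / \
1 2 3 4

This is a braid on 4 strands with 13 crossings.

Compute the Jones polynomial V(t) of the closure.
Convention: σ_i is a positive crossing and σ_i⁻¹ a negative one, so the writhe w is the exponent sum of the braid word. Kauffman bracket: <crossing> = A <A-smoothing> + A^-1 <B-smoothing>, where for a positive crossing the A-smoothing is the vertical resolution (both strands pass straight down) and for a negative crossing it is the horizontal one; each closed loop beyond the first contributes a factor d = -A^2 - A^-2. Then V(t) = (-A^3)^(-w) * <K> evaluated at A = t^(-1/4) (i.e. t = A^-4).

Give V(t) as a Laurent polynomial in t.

Reading the diagram top to bottom ('/'-over between positions i,i+1 = s_i, '\'-over = s_i^-1): braid word = s3^-1 s2^-1 s2 s1^-1 s2 s2 s3^-1 s2 s1 s1 s3^-1 s2 s3.
The presented braid s3^-1 s2^-1 s2 s1^-1 s2 s2 s3^-1 s2 s1 s1 s3^-1 s2 s3 on 4 strands reduces by inverse Markov moves (closure unchanged at each step):
  Deconjugate: the word is γ·β·γ⁻¹ with γ = s3^-1 s2^-1 (prefix) and γ⁻¹ = s2 s3 (suffix); strip both.
Reduced to β = s2 s1^-1 s2 s2 s3^-1 s2 s1 s1 s3^-1 on 4 strands, 9 crossings.
Compute on β:
Braid: s2 s1^-1 s2 s2 s3^-1 s2 s1 s1 s3^-1 on 4 strands, 9 crossings.
Writhe w = (#positive) - (#negative) = 6 - 3 = 3.
Computing the Kauffman bracket via state sum. There are 2^9 = 512 states.
Smooth each crossing (0=||, 1=⌣⌢); contribution A^(Σ sign_k(1-2s_k)) * d^(L-1).
Tabulate the states by total A-exponent and number of loops L (A-exp: L × count):
  A^9: L=3 ×1
  A^7: L=2 ×6, L=4 ×3
  A^5: L=1 ×11, L=3 ×24, L=5 ×1
  A^3: L=2 ×68, L=4 ×16
  A^1: L=1 ×38, L=3 ×85, L=5 ×3
  A^-1: L=2 ×77, L=4 ×49
  A^-3: L=3 ×69, L=5 ×15
  A^-5: L=4 ×34, L=6 ×2
  A^-7: L=5 ×9
  A^-9: L=6 ×1
Each group contributes A^e * Σ count * d^(L-1):
Powers of d = -A^2 - A^-2: d^2 = A^4 + 2 + A^-4; d^3 = -A^6 - 3*A^2 - 3*A^-2 - A^-6; d^4 = A^8 + 4*A^4 + 6 + 4*A^-4 + A^-8; d^5 = -A^10 - 5*A^6 - 10*A^2 - 10*A^-2 - 5*A^-6 - A^-10.
  A^9 * (d^2) = A^13 + 2*A^9 + A^5
  A^7 * (6*d + 3*d^3) = -3*A^13 - 15*A^9 - 15*A^5 - 3*A
  A^5 * (11 + 24*d^2 + d^4) = A^13 + 28*A^9 + 65*A^5 + 28*A + A^-3
  A^3 * (68*d + 16*d^3) = -16*A^9 - 116*A^5 - 116*A - 16*A^-3
  A^1 * (38 + 85*d^2 + 3*d^4) = 3*A^9 + 97*A^5 + 226*A + 97*A^-3 + 3*A^-7
  A^-1 * (77*d + 49*d^3) = -49*A^5 - 224*A - 224*A^-3 - 49*A^-7
  A^-3 * (69*d^2 + 15*d^4) = 15*A^5 + 129*A + 228*A^-3 + 129*A^-7 + 15*A^-11
  A^-5 * (34*d^3 + 2*d^5) = -2*A^5 - 44*A - 122*A^-3 - 122*A^-7 - 44*A^-11 - 2*A^-15
  A^-7 * (9*d^4) = 9*A + 36*A^-3 + 54*A^-7 + 36*A^-11 + 9*A^-15
  A^-9 * (d^5) = -A - 5*A^-3 - 10*A^-7 - 10*A^-11 - 5*A^-15 - A^-19
Summing the groups: <K> = -A^13 + 2*A^9 - 4*A^5 + 4*A - 5*A^-3 + 5*A^-7 - 3*A^-11 + 2*A^-15 - A^-19
Normalise by the writhe: (-A^3)^(-w) = (-A^3)^(-3) = -A^-9, so f(A) = -A^-9 * <K> = A^4 - 2 + 4*A^-4 - 4*A^-8 + 5*A^-12 - 5*A^-16 + 3*A^-20 - 2*A^-24 + A^-28.
Substitute A = t^(-1/4), i.e. A^e → t^(-e/4): V(t) = t^7 - 2*t^6 + 3*t^5 - 5*t^4 + 5*t^3 - 4*t^2 + 4*t - 2 + t^-1

Answer: t^7 - 2*t^6 + 3*t^5 - 5*t^4 + 5*t^3 - 4*t^2 + 4*t - 2 + t^-1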